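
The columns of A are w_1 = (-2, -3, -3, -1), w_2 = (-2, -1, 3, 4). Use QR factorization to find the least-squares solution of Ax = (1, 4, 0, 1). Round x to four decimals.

w_1 = (-2, -3, -3, -1); ‖w_1‖ = 4.7958, so q_1 = (-0.4170, -0.6255, -0.6255, -0.2085).
q_1·w_2 = (-0.4170)·(-2) + (-0.6255)·(-1) + (-0.6255)·3 + (-0.2085)·4 = -1.2511.
u_2 = w_2 + 1.2511·q_1 = (-2.5217, -1.7826, 2.2174, 3.7391).
‖u_2‖ = 5.3324, so q_2 = (-0.4729, -0.3343, 0.4158, 0.7012).
Qᵀb = (-3.1277, -1.1089).
Back-substitute: x_2 = -1.1089/5.3324 = -0.2080.
x_1 = (-3.1277 + 1.2511·(-0.2080))/4.7958 = -0.7064.

x = (-0.7064, -0.2080)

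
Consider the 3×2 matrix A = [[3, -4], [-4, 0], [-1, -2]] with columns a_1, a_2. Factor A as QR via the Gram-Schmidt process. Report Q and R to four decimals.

q_1 = a_1/‖a_1‖ = (3, -4, -1)/5.0990 = (0.5883, -0.7845, -0.1961).
r_{12} = q_1·a_2 = -1.9612.
u_2 = a_2 + 1.9612·q_1 = (-2.8462, -1.5385, -2.3846).
‖u_2‖ = 4.0192, so q_2 = (-0.7081, -0.3828, -0.5933).

Q = [[0.5883, -0.7081], [-0.7845, -0.3828], [-0.1961, -0.5933]], R = [[5.0990, -1.9612], [0.0000, 4.0192]]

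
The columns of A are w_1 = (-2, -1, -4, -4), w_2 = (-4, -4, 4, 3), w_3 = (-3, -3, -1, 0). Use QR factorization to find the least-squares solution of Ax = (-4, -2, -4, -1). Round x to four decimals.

e_1 = w_1/‖w_1‖ = (-2, -1, -4, -4)/6.0828 = (-0.3288, -0.1644, -0.6576, -0.6576).
r_{12} = e_1·w_2 = -2.6304.
u_2 = w_2 + 2.6304·e_1 = (-4.8649, -4.4324, 2.2703, 1.2703).
‖u_2‖ = 7.0768, so e_2 = (-0.6874, -0.6263, 0.3208, 0.1795).
r_{13} = e_1·w_3 = 2.1372; r_{23} = e_2·w_3 = 3.6205.
u_3 = w_3 − 2.1372·e_1 − 3.6205·e_2 = (0.1916, -0.3810, -0.7561, 0.7555).
‖u_3‖ = 1.1508, so e_3 = (0.1665, -0.3311, -0.6570, 0.6565).
Qᵀb = (4.9320, 2.5397, 1.9677).
Back-substitute: x_3 = 1.9677/1.1508 = 1.7099.
x_2 = (2.5397 − 3.6205·1.7099)/7.0768 = -0.5159.
x_1 = (4.9320 + 2.6304·(-0.5159) − 2.1372·1.7099)/6.0828 = -0.0130.

x = (-0.0130, -0.5159, 1.7099)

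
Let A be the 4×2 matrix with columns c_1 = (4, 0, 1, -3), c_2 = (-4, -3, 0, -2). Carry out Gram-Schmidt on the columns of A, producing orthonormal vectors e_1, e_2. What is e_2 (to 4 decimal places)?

e_2 = (-0.4908, -0.5982, 0.0767, -0.6288)

c_1 = (4, 0, 1, -3); ‖c_1‖ = 5.0990, so e_1 = (0.7845, 0.0000, 0.1961, -0.5883).
e_1·c_2 = 0.7845·(-4) + 0.0000·(-3) + 0.1961·0 + (-0.5883)·(-2) = -1.9612.
u_2 = c_2 + 1.9612·e_1 = (-2.4615, -3.0000, 0.3846, -3.1538).
‖u_2‖ = 5.0154, so e_2 = (-0.4908, -0.5982, 0.0767, -0.6288).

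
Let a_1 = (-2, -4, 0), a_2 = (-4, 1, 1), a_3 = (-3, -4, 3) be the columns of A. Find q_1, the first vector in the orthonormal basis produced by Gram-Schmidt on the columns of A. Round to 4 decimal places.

q_1 = (-0.4472, -0.8944, 0.0000)

a_1 = (-2, -4, 0); ‖a_1‖ = 4.4721, so q_1 = (-0.4472, -0.8944, 0.0000).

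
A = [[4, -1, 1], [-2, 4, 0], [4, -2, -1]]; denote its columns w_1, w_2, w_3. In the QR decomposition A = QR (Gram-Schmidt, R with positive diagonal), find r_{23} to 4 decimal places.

w_1 = (4, -2, 4); ‖w_1‖ = 6.0000, so q_1 = (0.6667, -0.3333, 0.6667).
q_1·w_2 = 0.6667·(-1) + (-0.3333)·4 + 0.6667·(-2) = -3.3333.
u_2 = w_2 + 3.3333·q_1 = (1.2222, 2.8889, 0.2222).
‖u_2‖ = 3.1447, so q_2 = (0.3887, 0.9187, 0.0707).
r_{23} = q_2·w_3 = 0.3180.

r_{23} = 0.3180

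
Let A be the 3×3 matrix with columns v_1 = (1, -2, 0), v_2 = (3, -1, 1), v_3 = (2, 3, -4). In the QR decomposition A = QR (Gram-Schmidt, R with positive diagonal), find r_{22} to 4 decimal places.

v_1 = (1, -2, 0); ‖v_1‖ = 2.2361, so q_1 = (0.4472, -0.8944, 0.0000).
q_1·v_2 = 0.4472·3 + (-0.8944)·(-1) + 0.0000·1 = 2.2361.
u_2 = v_2 − 2.2361·q_1 = (2.0000, 1.0000, 1.0000).
r_{22} = ‖u_2‖ = 2.4495.

r_{22} = 2.4495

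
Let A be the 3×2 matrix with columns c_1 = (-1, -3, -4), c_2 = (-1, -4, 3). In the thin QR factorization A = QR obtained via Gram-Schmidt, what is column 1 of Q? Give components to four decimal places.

q_1 = c_1/‖c_1‖ = (-1, -3, -4)/5.0990 = (-0.1961, -0.5883, -0.7845).

q_1 = (-0.1961, -0.5883, -0.7845)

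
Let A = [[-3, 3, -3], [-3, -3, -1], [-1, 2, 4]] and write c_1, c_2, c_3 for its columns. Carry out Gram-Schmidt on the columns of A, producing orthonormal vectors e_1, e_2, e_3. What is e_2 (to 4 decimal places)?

e_1 = c_1/‖c_1‖ = (-3, -3, -1)/4.3589 = (-0.6882, -0.6882, -0.2294).
r_{12} = e_1·c_2 = -0.4588.
u_2 = c_2 + 0.4588·e_1 = (2.6842, -3.3158, 1.8947).
‖u_2‖ = 4.6679, so e_2 = (0.5750, -0.7103, 0.4059).

e_2 = (0.5750, -0.7103, 0.4059)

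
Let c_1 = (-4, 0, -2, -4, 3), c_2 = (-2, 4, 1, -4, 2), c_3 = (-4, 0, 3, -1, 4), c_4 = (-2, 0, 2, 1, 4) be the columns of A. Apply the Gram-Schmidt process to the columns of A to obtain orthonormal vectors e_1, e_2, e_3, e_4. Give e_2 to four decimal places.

e_2 = (0.1007, 0.8238, 0.4622, -0.3112, 0.0275)

c_1 = (-4, 0, -2, -4, 3); ‖c_1‖ = 6.7082, so e_1 = (-0.5963, 0.0000, -0.2981, -0.5963, 0.4472).
e_1·c_2 = (-0.5963)·(-2) + 0.0000·4 + (-0.2981)·1 + (-0.5963)·(-4) + 0.4472·2 = 4.1740.
u_2 = c_2 − 4.1740·e_1 = (0.4889, 4.0000, 2.2444, -1.5111, 0.1333).
‖u_2‖ = 4.8557, so e_2 = (0.1007, 0.8238, 0.4622, -0.3112, 0.0275).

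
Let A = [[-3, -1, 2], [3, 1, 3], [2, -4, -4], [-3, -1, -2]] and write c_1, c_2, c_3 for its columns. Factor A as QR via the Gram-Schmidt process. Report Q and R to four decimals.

e_1 = c_1/‖c_1‖ = (-3, 3, 2, -3)/5.5678 = (-0.5388, 0.5388, 0.3592, -0.5388).
r_{12} = e_1·c_2 = 0.1796.
u_2 = c_2 − 0.1796·e_1 = (-0.9032, 0.9032, -4.0645, -0.9032).
‖u_2‖ = 4.3552, so e_2 = (-0.2074, 0.2074, -0.9333, -0.2074).
r_{13} = e_1·c_3 = 0.1796; r_{23} = e_2·c_3 = 4.3552.
u_3 = c_3 − 0.1796·e_1 − 4.3552·e_2 = (3.0000, 2.0000, 0.0000, -1.0000).
‖u_3‖ = 3.7417, so e_3 = (0.8018, 0.5345, 0.0000, -0.2673).

Q = [[-0.5388, -0.2074, 0.8018], [0.5388, 0.2074, 0.5345], [0.3592, -0.9333, 0.0000], [-0.5388, -0.2074, -0.2673]], R = [[5.5678, 0.1796, 0.1796], [0.0000, 4.3552, 4.3552], [0.0000, 0.0000, 3.7417]]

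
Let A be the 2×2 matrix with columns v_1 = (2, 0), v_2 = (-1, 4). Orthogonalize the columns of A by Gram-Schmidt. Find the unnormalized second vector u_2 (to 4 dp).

v_1 = (2, 0); ‖v_1‖ = 2.0000, so e_1 = (1.0000, 0.0000).
e_1·v_2 = 1.0000·(-1) + 0.0000·4 = -1.0000.
u_2 = v_2 + 1.0000·e_1 = (0.0000, 4.0000).

u_2 = (0.0000, 4.0000)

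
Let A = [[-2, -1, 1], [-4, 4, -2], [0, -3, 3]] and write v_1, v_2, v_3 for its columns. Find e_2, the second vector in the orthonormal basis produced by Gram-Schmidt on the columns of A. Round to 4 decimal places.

v_1 = (-2, -4, 0); ‖v_1‖ = 4.4721, so e_1 = (-0.4472, -0.8944, 0.0000).
e_1·v_2 = (-0.4472)·(-1) + (-0.8944)·4 + 0.0000·(-3) = -3.1305.
u_2 = v_2 + 3.1305·e_1 = (-2.4000, 1.2000, -3.0000).
‖u_2‖ = 4.0249, so e_2 = (-0.5963, 0.2981, -0.7454).

e_2 = (-0.5963, 0.2981, -0.7454)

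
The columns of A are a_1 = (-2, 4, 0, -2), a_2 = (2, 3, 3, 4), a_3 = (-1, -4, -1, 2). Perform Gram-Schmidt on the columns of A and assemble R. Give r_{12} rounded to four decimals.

a_1 = (-2, 4, 0, -2); ‖a_1‖ = 4.8990, so q_1 = (-0.4082, 0.8165, 0.0000, -0.4082).
r_{12} = q_1·a_2 = 0.0000.

r_{12} = 0.0000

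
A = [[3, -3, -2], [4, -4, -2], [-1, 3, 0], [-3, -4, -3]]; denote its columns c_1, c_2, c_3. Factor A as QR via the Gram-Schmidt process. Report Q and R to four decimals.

Q = [[0.5071, -0.2493, -0.3780], [0.6761, -0.3324, -0.1260], [-0.1690, 0.3892, -0.8819], [-0.5071, -0.8221, -0.2520]], R = [[5.9161, -2.7045, -0.8452], [0.0000, 6.5334, 3.6297], [0.0000, 0.0000, 1.7638]]

e_1 = c_1/‖c_1‖ = (3, 4, -1, -3)/5.9161 = (0.5071, 0.6761, -0.1690, -0.5071).
r_{12} = e_1·c_2 = -2.7045.
u_2 = c_2 + 2.7045·e_1 = (-1.6286, -2.1714, 2.5429, -5.3714).
‖u_2‖ = 6.5334, so e_2 = (-0.2493, -0.3324, 0.3892, -0.8221).
r_{13} = e_1·c_3 = -0.8452; r_{23} = e_2·c_3 = 3.6297.
u_3 = c_3 + 0.8452·e_1 − 3.6297·e_2 = (-0.6667, -0.2222, -1.5556, -0.4444).
‖u_3‖ = 1.7638, so e_3 = (-0.3780, -0.1260, -0.8819, -0.2520).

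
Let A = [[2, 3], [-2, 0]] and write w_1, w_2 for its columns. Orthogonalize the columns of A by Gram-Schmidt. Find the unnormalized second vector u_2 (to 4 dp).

w_1 = (2, -2); ‖w_1‖ = 2.8284, so e_1 = (0.7071, -0.7071).
e_1·w_2 = 0.7071·3 + (-0.7071)·0 = 2.1213.
u_2 = w_2 − 2.1213·e_1 = (1.5000, 1.5000).

u_2 = (1.5000, 1.5000)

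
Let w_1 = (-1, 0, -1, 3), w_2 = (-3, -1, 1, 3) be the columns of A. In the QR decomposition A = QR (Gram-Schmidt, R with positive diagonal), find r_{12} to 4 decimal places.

r_{12} = 3.3166

w_1 = (-1, 0, -1, 3); ‖w_1‖ = 3.3166, so q_1 = (-0.3015, 0.0000, -0.3015, 0.9045).
r_{12} = q_1·w_2 = 3.3166.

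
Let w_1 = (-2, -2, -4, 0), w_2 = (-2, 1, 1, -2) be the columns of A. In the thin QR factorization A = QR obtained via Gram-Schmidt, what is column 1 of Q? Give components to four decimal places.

e_1 = w_1/‖w_1‖ = (-2, -2, -4, 0)/4.8990 = (-0.4082, -0.4082, -0.8165, 0.0000).

e_1 = (-0.4082, -0.4082, -0.8165, 0.0000)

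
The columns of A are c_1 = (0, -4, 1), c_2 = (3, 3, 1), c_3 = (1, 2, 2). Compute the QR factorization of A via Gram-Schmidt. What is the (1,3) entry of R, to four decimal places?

c_1 = (0, -4, 1); ‖c_1‖ = 4.1231, so q_1 = (0.0000, -0.9701, 0.2425).
r_{13} = q_1·c_3 = -1.4552.

r_{13} = -1.4552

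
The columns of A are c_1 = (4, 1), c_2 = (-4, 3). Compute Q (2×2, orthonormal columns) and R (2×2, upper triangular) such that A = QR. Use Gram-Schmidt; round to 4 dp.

Q = [[0.9701, -0.2425], [0.2425, 0.9701]], R = [[4.1231, -3.1530], [0.0000, 3.8806]]

c_1 = (4, 1); ‖c_1‖ = 4.1231, so e_1 = (0.9701, 0.2425).
e_1·c_2 = 0.9701·(-4) + 0.2425·3 = -3.1530.
u_2 = c_2 + 3.1530·e_1 = (-0.9412, 3.7647).
‖u_2‖ = 3.8806, so e_2 = (-0.2425, 0.9701).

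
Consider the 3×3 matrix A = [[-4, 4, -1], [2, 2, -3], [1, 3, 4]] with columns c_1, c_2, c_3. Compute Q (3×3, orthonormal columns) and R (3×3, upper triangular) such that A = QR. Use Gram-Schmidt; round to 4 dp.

q_1 = c_1/‖c_1‖ = (-4, 2, 1)/4.5826 = (-0.8729, 0.4364, 0.2182).
r_{12} = q_1·c_2 = -1.9640.
u_2 = c_2 + 1.9640·q_1 = (2.2857, 2.8571, 3.4286).
‖u_2‖ = 5.0143, so q_2 = (0.4558, 0.5698, 0.6838).
r_{13} = q_1·c_3 = 0.4364; r_{23} = q_2·c_3 = 0.5698.
u_3 = c_3 − 0.4364·q_1 − 0.5698·q_2 = (-0.8788, -3.5152, 3.5152).
‖u_3‖ = 5.0483, so q_3 = (-0.1741, -0.6963, 0.6963).

Q = [[-0.8729, 0.4558, -0.1741], [0.4364, 0.5698, -0.6963], [0.2182, 0.6838, 0.6963]], R = [[4.5826, -1.9640, 0.4364], [0.0000, 5.0143, 0.5698], [0.0000, 0.0000, 5.0483]]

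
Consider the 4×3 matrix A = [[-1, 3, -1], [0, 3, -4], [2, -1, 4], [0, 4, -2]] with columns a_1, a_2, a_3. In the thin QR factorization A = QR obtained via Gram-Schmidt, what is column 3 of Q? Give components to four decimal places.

e_1 = a_1/‖a_1‖ = (-1, 0, 2, 0)/2.2361 = (-0.4472, 0.0000, 0.8944, 0.0000).
r_{12} = e_1·a_2 = -2.2361.
u_2 = a_2 + 2.2361·e_1 = (2.0000, 3.0000, 1.0000, 4.0000).
‖u_2‖ = 5.4772, so e_2 = (0.3651, 0.5477, 0.1826, 0.7303).
r_{13} = e_1·a_3 = 4.0249; r_{23} = e_2·a_3 = -3.2863.
u_3 = a_3 − 4.0249·e_1 + 3.2863·e_2 = (2.0000, -2.2000, 1.0000, 0.4000).
‖u_3‖ = 3.1623, so e_3 = (0.6325, -0.6957, 0.3162, 0.1265).

e_3 = (0.6325, -0.6957, 0.3162, 0.1265)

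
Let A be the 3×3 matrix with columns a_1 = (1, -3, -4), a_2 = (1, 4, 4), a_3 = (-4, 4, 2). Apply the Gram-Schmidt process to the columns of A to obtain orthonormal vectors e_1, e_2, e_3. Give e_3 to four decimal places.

e_1 = a_1/‖a_1‖ = (1, -3, -4)/5.0990 = (0.1961, -0.5883, -0.7845).
r_{12} = e_1·a_2 = -5.2951.
u_2 = a_2 + 5.2951·e_1 = (2.0385, 0.8846, -0.1538).
‖u_2‖ = 2.2275, so e_2 = (0.9152, 0.3971, -0.0691).
r_{13} = e_1·a_3 = -4.7068; r_{23} = e_2·a_3 = -2.2102.
u_3 = a_3 + 4.7068·e_1 + 2.2102·e_2 = (-1.0543, 2.1085, -1.8450).
‖u_3‖ = 2.9935, so e_3 = (-0.3522, 0.7044, -0.6163).

e_3 = (-0.3522, 0.7044, -0.6163)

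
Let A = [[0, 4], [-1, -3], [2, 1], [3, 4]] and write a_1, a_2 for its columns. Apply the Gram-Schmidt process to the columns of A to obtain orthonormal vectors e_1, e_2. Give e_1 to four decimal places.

a_1 = (0, -1, 2, 3); ‖a_1‖ = 3.7417, so e_1 = (0.0000, -0.2673, 0.5345, 0.8018).

e_1 = (0.0000, -0.2673, 0.5345, 0.8018)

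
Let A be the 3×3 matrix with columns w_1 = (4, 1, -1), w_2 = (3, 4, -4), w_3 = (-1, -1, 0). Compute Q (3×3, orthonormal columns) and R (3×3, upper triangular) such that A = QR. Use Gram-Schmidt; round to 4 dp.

Q = [[0.9428, -0.3333, 0.0000], [0.2357, 0.6667, -0.7071], [-0.2357, -0.6667, -0.7071]], R = [[4.2426, 4.7140, -1.1785], [0.0000, 4.3333, -0.3333], [0.0000, 0.0000, 0.7071]]

e_1 = w_1/‖w_1‖ = (4, 1, -1)/4.2426 = (0.9428, 0.2357, -0.2357).
r_{12} = e_1·w_2 = 4.7140.
u_2 = w_2 − 4.7140·e_1 = (-1.4444, 2.8889, -2.8889).
‖u_2‖ = 4.3333, so e_2 = (-0.3333, 0.6667, -0.6667).
r_{13} = e_1·w_3 = -1.1785; r_{23} = e_2·w_3 = -0.3333.
u_3 = w_3 + 1.1785·e_1 + 0.3333·e_2 = (0.0000, -0.5000, -0.5000).
‖u_3‖ = 0.7071, so e_3 = (0.0000, -0.7071, -0.7071).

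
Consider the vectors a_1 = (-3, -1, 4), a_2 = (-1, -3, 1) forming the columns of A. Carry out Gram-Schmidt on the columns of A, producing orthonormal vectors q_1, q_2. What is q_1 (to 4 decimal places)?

a_1 = (-3, -1, 4); ‖a_1‖ = 5.0990, so q_1 = (-0.5883, -0.1961, 0.7845).

q_1 = (-0.5883, -0.1961, 0.7845)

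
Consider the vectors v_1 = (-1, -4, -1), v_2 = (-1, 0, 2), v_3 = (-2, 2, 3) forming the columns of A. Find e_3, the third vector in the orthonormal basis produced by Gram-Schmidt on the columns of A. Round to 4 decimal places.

e_3 = (-0.8480, 0.3180, -0.4240)

e_1 = v_1/‖v_1‖ = (-1, -4, -1)/4.2426 = (-0.2357, -0.9428, -0.2357).
r_{12} = e_1·v_2 = -0.2357.
u_2 = v_2 + 0.2357·e_1 = (-1.0556, -0.2222, 1.9444).
‖u_2‖ = 2.2236, so e_2 = (-0.4747, -0.0999, 0.8745).
r_{13} = e_1·v_3 = -2.1213; r_{23} = e_2·v_3 = 3.3729.
u_3 = v_3 + 2.1213·e_1 − 3.3729·e_2 = (-0.8989, 0.3371, -0.4494).
‖u_3‖ = 1.0600, so e_3 = (-0.8480, 0.3180, -0.4240).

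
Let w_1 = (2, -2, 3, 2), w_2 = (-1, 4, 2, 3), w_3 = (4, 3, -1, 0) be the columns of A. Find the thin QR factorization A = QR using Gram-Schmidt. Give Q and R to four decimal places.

e_1 = w_1/‖w_1‖ = (2, -2, 3, 2)/4.5826 = (0.4364, -0.4364, 0.6547, 0.4364).
r_{12} = e_1·w_2 = 0.4364.
u_2 = w_2 − 0.4364·e_1 = (-1.1905, 4.1905, 1.7143, 2.8095).
‖u_2‖ = 5.4598, so e_2 = (-0.2180, 0.7675, 0.3140, 0.5146).
r_{13} = e_1·w_3 = -0.2182; r_{23} = e_2·w_3 = 1.1164.
u_3 = w_3 + 0.2182·e_1 − 1.1164·e_2 = (4.3387, 2.0479, -1.2077, -0.4792).
‖u_3‖ = 4.9705, so e_3 = (0.8729, 0.4120, -0.2430, -0.0964).

Q = [[0.4364, -0.2180, 0.8729], [-0.4364, 0.7675, 0.4120], [0.6547, 0.3140, -0.2430], [0.4364, 0.5146, -0.0964]], R = [[4.5826, 0.4364, -0.2182], [0.0000, 5.4598, 1.1164], [0.0000, 0.0000, 4.9705]]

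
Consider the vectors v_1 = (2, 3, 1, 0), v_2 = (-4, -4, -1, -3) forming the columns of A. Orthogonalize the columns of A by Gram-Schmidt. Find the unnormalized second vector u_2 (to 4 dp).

u_2 = (-1.0000, 0.5000, 0.5000, -3.0000)

q_1 = v_1/‖v_1‖ = (2, 3, 1, 0)/3.7417 = (0.5345, 0.8018, 0.2673, 0.0000).
r_{12} = q_1·v_2 = -5.6125.
u_2 = v_2 + 5.6125·q_1 = (-1.0000, 0.5000, 0.5000, -3.0000).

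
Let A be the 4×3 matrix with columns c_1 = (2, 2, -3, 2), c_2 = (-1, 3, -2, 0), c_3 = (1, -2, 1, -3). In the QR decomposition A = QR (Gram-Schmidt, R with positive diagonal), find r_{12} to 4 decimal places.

r_{12} = 2.1822

e_1 = c_1/‖c_1‖ = (2, 2, -3, 2)/4.5826 = (0.4364, 0.4364, -0.6547, 0.4364).
r_{12} = e_1·c_2 = 2.1822.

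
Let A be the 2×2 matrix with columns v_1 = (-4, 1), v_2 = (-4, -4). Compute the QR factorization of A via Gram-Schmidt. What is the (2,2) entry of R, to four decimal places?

r_{22} = 4.8507

v_1 = (-4, 1); ‖v_1‖ = 4.1231, so q_1 = (-0.9701, 0.2425).
q_1·v_2 = (-0.9701)·(-4) + 0.2425·(-4) = 2.9104.
u_2 = v_2 − 2.9104·q_1 = (-1.1765, -4.7059).
r_{22} = ‖u_2‖ = 4.8507.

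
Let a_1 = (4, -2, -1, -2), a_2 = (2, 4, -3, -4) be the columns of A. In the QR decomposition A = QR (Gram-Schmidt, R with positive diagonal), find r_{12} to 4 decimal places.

a_1 = (4, -2, -1, -2); ‖a_1‖ = 5.0000, so q_1 = (0.8000, -0.4000, -0.2000, -0.4000).
r_{12} = q_1·a_2 = 2.2000.

r_{12} = 2.2000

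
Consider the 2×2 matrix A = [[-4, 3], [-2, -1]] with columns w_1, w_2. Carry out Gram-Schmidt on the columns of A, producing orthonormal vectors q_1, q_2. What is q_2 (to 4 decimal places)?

q_2 = (0.4472, -0.8944)

q_1 = w_1/‖w_1‖ = (-4, -2)/4.4721 = (-0.8944, -0.4472).
r_{12} = q_1·w_2 = -2.2361.
u_2 = w_2 + 2.2361·q_1 = (1.0000, -2.0000).
‖u_2‖ = 2.2361, so q_2 = (0.4472, -0.8944).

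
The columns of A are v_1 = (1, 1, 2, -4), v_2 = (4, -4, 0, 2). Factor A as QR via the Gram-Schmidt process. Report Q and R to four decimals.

v_1 = (1, 1, 2, -4); ‖v_1‖ = 4.6904, so q_1 = (0.2132, 0.2132, 0.4264, -0.8528).
q_1·v_2 = 0.2132·4 + 0.2132·(-4) + 0.4264·0 + (-0.8528)·2 = -1.7056.
u_2 = v_2 + 1.7056·q_1 = (4.3636, -3.6364, 0.7273, 0.5455).
‖u_2‖ = 5.7525, so q_2 = (0.7586, -0.6321, 0.1264, 0.0948).

Q = [[0.2132, 0.7586], [0.2132, -0.6321], [0.4264, 0.1264], [-0.8528, 0.0948]], R = [[4.6904, -1.7056], [0.0000, 5.7525]]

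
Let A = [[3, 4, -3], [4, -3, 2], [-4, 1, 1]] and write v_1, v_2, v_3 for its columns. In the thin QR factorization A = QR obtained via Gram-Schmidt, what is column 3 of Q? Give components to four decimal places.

v_1 = (3, 4, -4); ‖v_1‖ = 6.4031, so q_1 = (0.4685, 0.6247, -0.6247).
q_1·v_2 = 0.4685·4 + 0.6247·(-3) + (-0.6247)·1 = -0.6247.
u_2 = v_2 + 0.6247·q_1 = (4.2927, -2.6098, 0.6098).
‖u_2‖ = 5.0606, so q_2 = (0.8483, -0.5157, 0.1205).
q_1·v_3 = 0.4685·(-3) + 0.6247·2 + (-0.6247)·1 = -0.7809; q_2·v_3 = 0.8483·(-3) + (-0.5157)·2 + 0.1205·1 = -3.4557.
u_3 = v_3 + 0.7809·q_1 + 3.4557·q_2 = (0.2971, 0.7057, 0.9286).
‖u_3‖ = 1.2036, so q_3 = (0.2469, 0.5864, 0.7715).

q_3 = (0.2469, 0.5864, 0.7715)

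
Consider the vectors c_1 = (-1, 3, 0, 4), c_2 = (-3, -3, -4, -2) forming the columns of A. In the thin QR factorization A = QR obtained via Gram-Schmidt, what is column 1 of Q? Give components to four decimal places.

c_1 = (-1, 3, 0, 4); ‖c_1‖ = 5.0990, so e_1 = (-0.1961, 0.5883, 0.0000, 0.7845).

e_1 = (-0.1961, 0.5883, 0.0000, 0.7845)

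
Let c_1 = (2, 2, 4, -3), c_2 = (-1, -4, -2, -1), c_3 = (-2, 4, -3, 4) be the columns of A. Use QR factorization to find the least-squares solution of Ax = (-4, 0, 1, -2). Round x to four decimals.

c_1 = (2, 2, 4, -3); ‖c_1‖ = 5.7446, so e_1 = (0.3482, 0.3482, 0.6963, -0.5222).
e_1·c_2 = 0.3482·(-1) + 0.3482·(-4) + 0.6963·(-2) + (-0.5222)·(-1) = -2.6112.
u_2 = c_2 + 2.6112·e_1 = (-0.0909, -3.0909, -0.1818, -2.3636).
‖u_2‖ = 3.8964, so e_2 = (-0.0233, -0.7933, -0.0467, -0.6066).
e_1·c_3 = 0.3482·(-2) + 0.3482·4 + 0.6963·(-3) + (-0.5222)·4 = -3.4816; e_2·c_3 = (-0.0233)·(-2) + (-0.7933)·4 + (-0.0467)·(-3) + (-0.6066)·4 = -5.4129.
u_3 = c_3 + 3.4816·e_1 + 5.4129·e_2 = (-0.9142, 0.9182, -0.8283, -1.1018).
‖u_3‖ = 1.8918, so e_3 = (-0.4832, 0.4853, -0.4379, -0.5824).
Qᵀb = (0.3482, 1.2599, 2.6599).
Back-substitute: x_3 = 2.6599/1.8918 = 1.4060.
x_2 = (1.2599 + 5.4129·1.4060)/3.8964 = 2.2766.
x_1 = (0.3482 + 2.6112·2.2766 + 3.4816·1.4060)/5.7446 = 1.9476.

x = (1.9476, 2.2766, 1.4060)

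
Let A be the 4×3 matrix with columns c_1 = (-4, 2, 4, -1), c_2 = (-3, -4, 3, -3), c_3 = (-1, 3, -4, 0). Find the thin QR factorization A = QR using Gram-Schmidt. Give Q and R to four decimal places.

Q = [[-0.6576, -0.1641, -0.5506], [0.3288, -0.8719, 0.1568], [0.6576, 0.1641, -0.7248], [-0.1644, -0.4313, -0.3833]], R = [[6.0828, 3.1236, -0.9864], [0.0000, 5.7657, -3.1079], [0.0000, 0.0000, 3.9202]]

c_1 = (-4, 2, 4, -1); ‖c_1‖ = 6.0828, so q_1 = (-0.6576, 0.3288, 0.6576, -0.1644).
q_1·c_2 = (-0.6576)·(-3) + 0.3288·(-4) + 0.6576·3 + (-0.1644)·(-3) = 3.1236.
u_2 = c_2 − 3.1236·q_1 = (-0.9459, -5.0270, 0.9459, -2.4865).
‖u_2‖ = 5.7657, so q_2 = (-0.1641, -0.8719, 0.1641, -0.4313).
q_1·c_3 = (-0.6576)·(-1) + 0.3288·3 + 0.6576·(-4) + (-0.1644)·0 = -0.9864; q_2·c_3 = (-0.1641)·(-1) + (-0.8719)·3 + 0.1641·(-4) + (-0.4313)·0 = -3.1079.
u_3 = c_3 + 0.9864·q_1 + 3.1079·q_2 = (-2.1585, 0.6146, -2.8415, -1.5024).
‖u_3‖ = 3.9202, so q_3 = (-0.5506, 0.1568, -0.7248, -0.3833).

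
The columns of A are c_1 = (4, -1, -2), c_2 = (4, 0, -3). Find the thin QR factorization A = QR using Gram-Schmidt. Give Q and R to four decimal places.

e_1 = c_1/‖c_1‖ = (4, -1, -2)/4.5826 = (0.8729, -0.2182, -0.4364).
r_{12} = e_1·c_2 = 4.8008.
u_2 = c_2 − 4.8008·e_1 = (-0.1905, 1.0476, -0.9048).
‖u_2‖ = 1.3973, so e_2 = (-0.1363, 0.7498, -0.6475).

Q = [[0.8729, -0.1363], [-0.2182, 0.7498], [-0.4364, -0.6475]], R = [[4.5826, 4.8008], [0.0000, 1.3973]]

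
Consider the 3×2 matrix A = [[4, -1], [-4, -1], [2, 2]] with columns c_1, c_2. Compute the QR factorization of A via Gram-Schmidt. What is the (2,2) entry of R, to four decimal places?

c_1 = (4, -4, 2); ‖c_1‖ = 6.0000, so q_1 = (0.6667, -0.6667, 0.3333).
q_1·c_2 = 0.6667·(-1) + (-0.6667)·(-1) + 0.3333·2 = 0.6667.
u_2 = c_2 − 0.6667·q_1 = (-1.4444, -0.5556, 1.7778).
r_{22} = ‖u_2‖ = 2.3570.

r_{22} = 2.3570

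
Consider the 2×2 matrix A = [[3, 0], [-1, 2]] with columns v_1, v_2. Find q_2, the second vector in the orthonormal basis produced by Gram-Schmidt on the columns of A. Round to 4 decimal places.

q_2 = (0.3162, 0.9487)

v_1 = (3, -1); ‖v_1‖ = 3.1623, so q_1 = (0.9487, -0.3162).
q_1·v_2 = 0.9487·0 + (-0.3162)·2 = -0.6325.
u_2 = v_2 + 0.6325·q_1 = (0.6000, 1.8000).
‖u_2‖ = 1.8974, so q_2 = (0.3162, 0.9487).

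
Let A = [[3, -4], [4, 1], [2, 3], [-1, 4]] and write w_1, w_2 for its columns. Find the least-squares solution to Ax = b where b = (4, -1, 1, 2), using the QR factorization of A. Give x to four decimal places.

x = (0.2451, -0.1078)

w_1 = (3, 4, 2, -1); ‖w_1‖ = 5.4772, so q_1 = (0.5477, 0.7303, 0.3651, -0.1826).
q_1·w_2 = 0.5477·(-4) + 0.7303·1 + 0.3651·3 + (-0.1826)·4 = -1.0954.
u_2 = w_2 + 1.0954·q_1 = (-3.4000, 1.8000, 3.4000, 3.8000).
‖u_2‖ = 6.3875, so q_2 = (-0.5323, 0.2818, 0.5323, 0.5949).
Qᵀb = (1.4606, -0.6888).
Back-substitute: x_2 = -0.6888/6.3875 = -0.1078.
x_1 = (1.4606 + 1.0954·(-0.1078))/5.4772 = 0.2451.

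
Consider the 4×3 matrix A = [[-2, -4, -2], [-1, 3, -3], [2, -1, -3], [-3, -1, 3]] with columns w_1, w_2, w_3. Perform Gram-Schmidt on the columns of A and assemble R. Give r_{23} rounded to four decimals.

w_1 = (-2, -1, 2, -3); ‖w_1‖ = 4.2426, so q_1 = (-0.4714, -0.2357, 0.4714, -0.7071).
q_1·w_2 = (-0.4714)·(-4) + (-0.2357)·3 + 0.4714·(-1) + (-0.7071)·(-1) = 1.4142.
u_2 = w_2 − 1.4142·q_1 = (-3.3333, 3.3333, -1.6667, 0.0000).
‖u_2‖ = 5.0000, so q_2 = (-0.6667, 0.6667, -0.3333, 0.0000).
r_{23} = q_2·w_3 = 0.3333.

r_{23} = 0.3333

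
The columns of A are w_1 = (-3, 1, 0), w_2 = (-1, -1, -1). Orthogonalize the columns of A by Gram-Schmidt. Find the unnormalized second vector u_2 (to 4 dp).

u_2 = (-0.4000, -1.2000, -1.0000)

e_1 = w_1/‖w_1‖ = (-3, 1, 0)/3.1623 = (-0.9487, 0.3162, 0.0000).
r_{12} = e_1·w_2 = 0.6325.
u_2 = w_2 − 0.6325·e_1 = (-0.4000, -1.2000, -1.0000).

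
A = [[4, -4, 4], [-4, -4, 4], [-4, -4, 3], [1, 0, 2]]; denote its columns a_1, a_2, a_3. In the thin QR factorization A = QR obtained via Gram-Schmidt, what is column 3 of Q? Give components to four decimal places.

q_3 = (-0.1159, 0.3029, -0.1870, 0.9273)

q_1 = a_1/‖a_1‖ = (4, -4, -4, 1)/7.0000 = (0.5714, -0.5714, -0.5714, 0.1429).
r_{12} = q_1·a_2 = 2.2857.
u_2 = a_2 − 2.2857·q_1 = (-5.3061, -2.6939, -2.6939, -0.3265).
‖u_2‖ = 6.5403, so q_2 = (-0.8113, -0.4119, -0.4119, -0.0499).
r_{13} = q_1·a_3 = -1.4286; r_{23} = q_2·a_3 = -6.2283.
u_3 = a_3 + 1.4286·q_1 + 6.2283·q_2 = (-0.2366, 0.6183, -0.3817, 1.8931).
‖u_3‖ = 2.0416, so q_3 = (-0.1159, 0.3029, -0.1870, 0.9273).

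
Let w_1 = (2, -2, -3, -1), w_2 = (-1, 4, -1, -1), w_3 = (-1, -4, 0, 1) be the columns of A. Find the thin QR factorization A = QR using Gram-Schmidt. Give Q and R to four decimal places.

q_1 = w_1/‖w_1‖ = (2, -2, -3, -1)/4.2426 = (0.4714, -0.4714, -0.7071, -0.2357).
r_{12} = q_1·w_2 = -1.4142.
u_2 = w_2 + 1.4142·q_1 = (-0.3333, 3.3333, -2.0000, -1.3333).
‖u_2‖ = 4.1231, so q_2 = (-0.0808, 0.8085, -0.4851, -0.3234).
r_{13} = q_1·w_3 = 1.1785; r_{23} = q_2·w_3 = -3.4763.
u_3 = w_3 − 1.1785·q_1 + 3.4763·q_2 = (-1.8366, -0.6340, -0.8529, 0.1536).
‖u_3‖ = 2.1275, so q_3 = (-0.8633, -0.2980, -0.4009, 0.0722).

Q = [[0.4714, -0.0808, -0.8633], [-0.4714, 0.8085, -0.2980], [-0.7071, -0.4851, -0.4009], [-0.2357, -0.3234, 0.0722]], R = [[4.2426, -1.4142, 1.1785], [0.0000, 4.1231, -3.4763], [0.0000, 0.0000, 2.1275]]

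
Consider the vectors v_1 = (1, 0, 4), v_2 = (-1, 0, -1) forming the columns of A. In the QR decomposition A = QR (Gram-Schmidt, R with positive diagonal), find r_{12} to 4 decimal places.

r_{12} = -1.2127

e_1 = v_1/‖v_1‖ = (1, 0, 4)/4.1231 = (0.2425, 0.0000, 0.9701).
r_{12} = e_1·v_2 = -1.2127.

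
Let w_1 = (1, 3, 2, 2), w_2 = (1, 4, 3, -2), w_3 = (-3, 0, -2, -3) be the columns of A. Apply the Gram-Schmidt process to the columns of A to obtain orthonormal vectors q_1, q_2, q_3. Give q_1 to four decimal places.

w_1 = (1, 3, 2, 2); ‖w_1‖ = 4.2426, so q_1 = (0.2357, 0.7071, 0.4714, 0.4714).

q_1 = (0.2357, 0.7071, 0.4714, 0.4714)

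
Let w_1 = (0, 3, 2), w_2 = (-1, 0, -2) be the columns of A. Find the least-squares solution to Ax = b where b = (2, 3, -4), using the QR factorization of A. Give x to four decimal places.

w_1 = (0, 3, 2); ‖w_1‖ = 3.6056, so q_1 = (0.0000, 0.8321, 0.5547).
q_1·w_2 = 0.0000·(-1) + 0.8321·0 + 0.5547·(-2) = -1.1094.
u_2 = w_2 + 1.1094·q_1 = (-1.0000, 0.9231, -1.3846).
‖u_2‖ = 1.9415, so q_2 = (-0.5151, 0.4755, -0.7132).
Qᵀb = (0.2774, 3.2490).
Back-substitute: x_2 = 3.2490/1.9415 = 1.6735.
x_1 = (0.2774 + 1.1094·1.6735)/3.6056 = 0.5918.

x = (0.5918, 1.6735)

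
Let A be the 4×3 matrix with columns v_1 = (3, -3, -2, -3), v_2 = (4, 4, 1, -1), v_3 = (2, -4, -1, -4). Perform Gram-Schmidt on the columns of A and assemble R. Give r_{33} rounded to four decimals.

r_{33} = 1.7019

e_1 = v_1/‖v_1‖ = (3, -3, -2, -3)/5.5678 = (0.5388, -0.5388, -0.3592, -0.5388).
r_{12} = e_1·v_2 = 0.1796.
u_2 = v_2 − 0.1796·e_1 = (3.9032, 4.0968, 1.0645, -0.9032).
‖u_2‖ = 5.8282, so e_2 = (0.6697, 0.7029, 0.1826, -0.1550).
r_{13} = e_1·v_3 = 5.7474; r_{23} = e_2·v_3 = -1.0350.
u_3 = v_3 − 5.7474·e_1 + 1.0350·e_2 = (-0.4036, -0.1757, 1.2536, -1.0636).
r_{33} = ‖u_3‖ = 1.7019.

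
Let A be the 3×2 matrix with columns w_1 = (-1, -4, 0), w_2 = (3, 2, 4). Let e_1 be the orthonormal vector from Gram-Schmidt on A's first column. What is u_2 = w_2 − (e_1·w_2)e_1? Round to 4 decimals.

e_1 = w_1/‖w_1‖ = (-1, -4, 0)/4.1231 = (-0.2425, -0.9701, 0.0000).
r_{12} = e_1·w_2 = -2.6679.
u_2 = w_2 + 2.6679·e_1 = (2.3529, -0.5882, 4.0000).

u_2 = (2.3529, -0.5882, 4.0000)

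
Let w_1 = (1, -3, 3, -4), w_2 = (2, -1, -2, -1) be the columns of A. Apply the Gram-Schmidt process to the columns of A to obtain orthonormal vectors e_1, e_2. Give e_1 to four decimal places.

e_1 = (0.1690, -0.5071, 0.5071, -0.6761)

w_1 = (1, -3, 3, -4); ‖w_1‖ = 5.9161, so e_1 = (0.1690, -0.5071, 0.5071, -0.6761).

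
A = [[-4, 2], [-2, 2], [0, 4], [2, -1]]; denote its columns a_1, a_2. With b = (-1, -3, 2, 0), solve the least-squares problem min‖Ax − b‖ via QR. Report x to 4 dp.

x = (0.6188, 0.3465)

q_1 = a_1/‖a_1‖ = (-4, -2, 0, 2)/4.8990 = (-0.8165, -0.4082, 0.0000, 0.4082).
r_{12} = q_1·a_2 = -2.8577.
u_2 = a_2 + 2.8577·q_1 = (-0.3333, 0.8333, 4.0000, 0.1667).
‖u_2‖ = 4.1028, so q_2 = (-0.0812, 0.2031, 0.9749, 0.0406).
Qᵀb = (2.0412, 1.4218).
Back-substitute: x_2 = 1.4218/4.1028 = 0.3465.
x_1 = (2.0412 + 2.8577·0.3465)/4.8990 = 0.6188.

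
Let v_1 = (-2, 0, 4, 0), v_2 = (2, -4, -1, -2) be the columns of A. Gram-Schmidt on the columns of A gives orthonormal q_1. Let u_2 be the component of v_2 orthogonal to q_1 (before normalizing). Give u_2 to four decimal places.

u_2 = (1.2000, -4.0000, 0.6000, -2.0000)

v_1 = (-2, 0, 4, 0); ‖v_1‖ = 4.4721, so q_1 = (-0.4472, 0.0000, 0.8944, 0.0000).
q_1·v_2 = (-0.4472)·2 + 0.0000·(-4) + 0.8944·(-1) + 0.0000·(-2) = -1.7889.
u_2 = v_2 + 1.7889·q_1 = (1.2000, -4.0000, 0.6000, -2.0000).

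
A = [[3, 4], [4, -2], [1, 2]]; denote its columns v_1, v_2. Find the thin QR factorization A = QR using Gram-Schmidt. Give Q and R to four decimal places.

Q = [[0.5883, 0.6955], [0.7845, -0.6147], [0.1961, 0.3720]], R = [[5.0990, 1.1767], [0.0000, 4.7556]]

v_1 = (3, 4, 1); ‖v_1‖ = 5.0990, so e_1 = (0.5883, 0.7845, 0.1961).
e_1·v_2 = 0.5883·4 + 0.7845·(-2) + 0.1961·2 = 1.1767.
u_2 = v_2 − 1.1767·e_1 = (3.3077, -2.9231, 1.7692).
‖u_2‖ = 4.7556, so e_2 = (0.6955, -0.6147, 0.3720).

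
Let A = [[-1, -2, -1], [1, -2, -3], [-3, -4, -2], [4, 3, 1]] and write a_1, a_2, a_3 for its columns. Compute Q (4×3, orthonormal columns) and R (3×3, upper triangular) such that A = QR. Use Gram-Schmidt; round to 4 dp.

e_1 = a_1/‖a_1‖ = (-1, 1, -3, 4)/5.1962 = (-0.1925, 0.1925, -0.5774, 0.7698).
r_{12} = e_1·a_2 = 4.6188.
u_2 = a_2 − 4.6188·e_1 = (-1.1111, -2.8889, -1.3333, -0.5556).
‖u_2‖ = 3.4157, so e_2 = (-0.3253, -0.8458, -0.3904, -0.1627).
r_{13} = e_1·a_3 = 1.5396; r_{23} = e_2·a_3 = 3.4807.
u_3 = a_3 − 1.5396·e_1 − 3.4807·e_2 = (0.4286, -0.3524, 0.2476, 0.3810).
‖u_3‖ = 0.7171, so e_3 = (0.5976, -0.4914, 0.3453, 0.5312).

Q = [[-0.1925, -0.3253, 0.5976], [0.1925, -0.8458, -0.4914], [-0.5774, -0.3904, 0.3453], [0.7698, -0.1627, 0.5312]], R = [[5.1962, 4.6188, 1.5396], [0.0000, 3.4157, 3.4807], [0.0000, 0.0000, 0.7171]]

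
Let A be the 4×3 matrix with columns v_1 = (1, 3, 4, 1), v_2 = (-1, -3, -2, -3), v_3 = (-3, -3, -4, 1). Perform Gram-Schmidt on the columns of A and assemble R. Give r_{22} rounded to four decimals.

r_{22} = 2.5820

v_1 = (1, 3, 4, 1); ‖v_1‖ = 5.1962, so e_1 = (0.1925, 0.5774, 0.7698, 0.1925).
e_1·v_2 = 0.1925·(-1) + 0.5774·(-3) + 0.7698·(-2) + 0.1925·(-3) = -4.0415.
u_2 = v_2 + 4.0415·e_1 = (-0.2222, -0.6667, 1.1111, -2.2222).
r_{22} = ‖u_2‖ = 2.5820.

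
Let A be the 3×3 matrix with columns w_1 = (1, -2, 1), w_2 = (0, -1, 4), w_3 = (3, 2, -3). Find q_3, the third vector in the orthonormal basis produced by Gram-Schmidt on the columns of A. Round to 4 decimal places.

q_3 = (0.8616, 0.4924, 0.1231)

w_1 = (1, -2, 1); ‖w_1‖ = 2.4495, so q_1 = (0.4082, -0.8165, 0.4082).
q_1·w_2 = 0.4082·0 + (-0.8165)·(-1) + 0.4082·4 = 2.4495.
u_2 = w_2 − 2.4495·q_1 = (-1.0000, 1.0000, 3.0000).
‖u_2‖ = 3.3166, so q_2 = (-0.3015, 0.3015, 0.9045).
q_1·w_3 = 0.4082·3 + (-0.8165)·2 + 0.4082·(-3) = -1.6330; q_2·w_3 = (-0.3015)·3 + 0.3015·2 + 0.9045·(-3) = -3.0151.
u_3 = w_3 + 1.6330·q_1 + 3.0151·q_2 = (2.7576, 1.5758, 0.3939).
‖u_3‖ = 3.2004, so q_3 = (0.8616, 0.4924, 0.1231).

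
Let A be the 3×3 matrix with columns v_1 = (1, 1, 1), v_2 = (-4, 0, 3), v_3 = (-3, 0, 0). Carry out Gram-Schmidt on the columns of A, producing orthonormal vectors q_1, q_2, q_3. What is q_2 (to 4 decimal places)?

v_1 = (1, 1, 1); ‖v_1‖ = 1.7321, so q_1 = (0.5774, 0.5774, 0.5774).
q_1·v_2 = 0.5774·(-4) + 0.5774·0 + 0.5774·3 = -0.5774.
u_2 = v_2 + 0.5774·q_1 = (-3.6667, 0.3333, 3.3333).
‖u_2‖ = 4.9666, so q_2 = (-0.7383, 0.0671, 0.6712).

q_2 = (-0.7383, 0.0671, 0.6712)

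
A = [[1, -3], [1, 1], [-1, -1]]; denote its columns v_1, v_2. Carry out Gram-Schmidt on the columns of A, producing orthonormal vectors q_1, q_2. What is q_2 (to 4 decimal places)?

q_2 = (-0.8165, 0.4082, -0.4082)

v_1 = (1, 1, -1); ‖v_1‖ = 1.7321, so q_1 = (0.5774, 0.5774, -0.5774).
q_1·v_2 = 0.5774·(-3) + 0.5774·1 + (-0.5774)·(-1) = -0.5774.
u_2 = v_2 + 0.5774·q_1 = (-2.6667, 1.3333, -1.3333).
‖u_2‖ = 3.2660, so q_2 = (-0.8165, 0.4082, -0.4082).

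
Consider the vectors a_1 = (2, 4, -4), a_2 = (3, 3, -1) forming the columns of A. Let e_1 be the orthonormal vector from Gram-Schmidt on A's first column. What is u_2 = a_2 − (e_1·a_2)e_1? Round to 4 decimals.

u_2 = (1.7778, 0.5556, 1.4444)

e_1 = a_1/‖a_1‖ = (2, 4, -4)/6.0000 = (0.3333, 0.6667, -0.6667).
r_{12} = e_1·a_2 = 3.6667.
u_2 = a_2 − 3.6667·e_1 = (1.7778, 0.5556, 1.4444).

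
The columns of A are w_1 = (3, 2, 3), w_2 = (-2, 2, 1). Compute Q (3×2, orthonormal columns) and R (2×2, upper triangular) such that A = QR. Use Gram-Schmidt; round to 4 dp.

w_1 = (3, 2, 3); ‖w_1‖ = 4.6904, so e_1 = (0.6396, 0.4264, 0.6396).
e_1·w_2 = 0.6396·(-2) + 0.4264·2 + 0.6396·1 = 0.2132.
u_2 = w_2 − 0.2132·e_1 = (-2.1364, 1.9091, 0.8636).
‖u_2‖ = 2.9924, so e_2 = (-0.7139, 0.6380, 0.2886).

Q = [[0.6396, -0.7139], [0.4264, 0.6380], [0.6396, 0.2886]], R = [[4.6904, 0.2132], [0.0000, 2.9924]]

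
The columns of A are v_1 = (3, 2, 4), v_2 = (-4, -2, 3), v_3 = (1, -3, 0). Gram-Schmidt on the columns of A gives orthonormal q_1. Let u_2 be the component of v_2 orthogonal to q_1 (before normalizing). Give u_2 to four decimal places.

u_2 = (-3.5862, -1.7241, 3.5517)

v_1 = (3, 2, 4); ‖v_1‖ = 5.3852, so q_1 = (0.5571, 0.3714, 0.7428).
q_1·v_2 = 0.5571·(-4) + 0.3714·(-2) + 0.7428·3 = -0.7428.
u_2 = v_2 + 0.7428·q_1 = (-3.5862, -1.7241, 3.5517).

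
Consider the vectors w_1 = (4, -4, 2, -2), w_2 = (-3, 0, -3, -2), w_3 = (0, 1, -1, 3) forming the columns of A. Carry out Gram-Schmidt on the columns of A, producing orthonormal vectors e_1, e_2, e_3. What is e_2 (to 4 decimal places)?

e_2 = (-0.3869, -0.3386, -0.5562, -0.6529)

w_1 = (4, -4, 2, -2); ‖w_1‖ = 6.3246, so e_1 = (0.6325, -0.6325, 0.3162, -0.3162).
e_1·w_2 = 0.6325·(-3) + (-0.6325)·0 + 0.3162·(-3) + (-0.3162)·(-2) = -2.2136.
u_2 = w_2 + 2.2136·e_1 = (-1.6000, -1.4000, -2.3000, -2.7000).
‖u_2‖ = 4.1352, so e_2 = (-0.3869, -0.3386, -0.5562, -0.6529).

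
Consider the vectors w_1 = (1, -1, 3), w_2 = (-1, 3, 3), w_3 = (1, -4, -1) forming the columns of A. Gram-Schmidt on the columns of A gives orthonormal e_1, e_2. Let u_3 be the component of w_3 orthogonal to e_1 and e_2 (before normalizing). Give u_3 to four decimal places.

e_1 = w_1/‖w_1‖ = (1, -1, 3)/3.3166 = (0.3015, -0.3015, 0.9045).
r_{12} = e_1·w_2 = 1.5076.
u_2 = w_2 − 1.5076·e_1 = (-1.4545, 3.4545, 1.6364).
‖u_2‖ = 4.0899, so e_2 = (-0.3556, 0.8447, 0.4001).
r_{13} = e_1·w_3 = 0.6030; r_{23} = e_2·w_3 = -4.1344.
u_3 = w_3 − 0.6030·e_1 + 4.1344·e_2 = (-0.6522, -0.3261, 0.1087).

u_3 = (-0.6522, -0.3261, 0.1087)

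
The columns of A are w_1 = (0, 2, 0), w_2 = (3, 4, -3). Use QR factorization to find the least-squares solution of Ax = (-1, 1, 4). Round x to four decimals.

e_1 = w_1/‖w_1‖ = (0, 2, 0)/2.0000 = (0.0000, 1.0000, 0.0000).
r_{12} = e_1·w_2 = 4.0000.
u_2 = w_2 − 4.0000·e_1 = (3.0000, 0.0000, -3.0000).
‖u_2‖ = 4.2426, so e_2 = (0.7071, 0.0000, -0.7071).
Qᵀb = (1.0000, -3.5355).
Back-substitute: x_2 = -3.5355/4.2426 = -0.8333.
x_1 = (1.0000 − 4.0000·(-0.8333))/2.0000 = 2.1667.

x = (2.1667, -0.8333)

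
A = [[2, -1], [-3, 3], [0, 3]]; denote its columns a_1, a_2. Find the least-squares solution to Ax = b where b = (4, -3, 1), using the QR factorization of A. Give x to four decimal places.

e_1 = a_1/‖a_1‖ = (2, -3, 0)/3.6056 = (0.5547, -0.8321, 0.0000).
r_{12} = e_1·a_2 = -3.0509.
u_2 = a_2 + 3.0509·e_1 = (0.6923, 0.4615, 3.0000).
‖u_2‖ = 3.1132, so e_2 = (0.2224, 0.1482, 0.9636).
Qᵀb = (4.7150, 1.4084).
Back-substitute: x_2 = 1.4084/3.1132 = 0.4524.
x_1 = (4.7150 + 3.0509·0.4524)/3.6056 = 1.6905.

x = (1.6905, 0.4524)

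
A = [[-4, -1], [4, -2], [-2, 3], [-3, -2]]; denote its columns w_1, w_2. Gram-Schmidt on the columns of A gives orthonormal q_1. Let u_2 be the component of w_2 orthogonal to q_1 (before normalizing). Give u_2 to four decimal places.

q_1 = w_1/‖w_1‖ = (-4, 4, -2, -3)/6.7082 = (-0.5963, 0.5963, -0.2981, -0.4472).
r_{12} = q_1·w_2 = -0.5963.
u_2 = w_2 + 0.5963·q_1 = (-1.3556, -1.6444, 2.8222, -2.2667).

u_2 = (-1.3556, -1.6444, 2.8222, -2.2667)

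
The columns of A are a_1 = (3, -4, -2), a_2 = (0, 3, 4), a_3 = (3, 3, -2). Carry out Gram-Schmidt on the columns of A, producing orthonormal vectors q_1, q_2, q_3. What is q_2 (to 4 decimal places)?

q_2 = (0.6180, 0.0721, 0.7828)

a_1 = (3, -4, -2); ‖a_1‖ = 5.3852, so q_1 = (0.5571, -0.7428, -0.3714).
q_1·a_2 = 0.5571·0 + (-0.7428)·3 + (-0.3714)·4 = -3.7139.
u_2 = a_2 + 3.7139·q_1 = (2.0690, 0.2414, 2.6207).
‖u_2‖ = 3.3477, so q_2 = (0.6180, 0.0721, 0.7828).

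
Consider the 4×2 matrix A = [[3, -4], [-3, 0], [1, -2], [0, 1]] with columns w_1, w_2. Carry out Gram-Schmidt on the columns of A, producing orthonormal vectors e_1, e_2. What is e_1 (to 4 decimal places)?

e_1 = w_1/‖w_1‖ = (3, -3, 1, 0)/4.3589 = (0.6882, -0.6882, 0.2294, 0.0000).

e_1 = (0.6882, -0.6882, 0.2294, 0.0000)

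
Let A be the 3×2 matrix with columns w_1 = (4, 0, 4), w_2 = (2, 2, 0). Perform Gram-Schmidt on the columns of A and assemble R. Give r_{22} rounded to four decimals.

r_{22} = 2.4495

w_1 = (4, 0, 4); ‖w_1‖ = 5.6569, so e_1 = (0.7071, 0.0000, 0.7071).
e_1·w_2 = 0.7071·2 + 0.0000·2 + 0.7071·0 = 1.4142.
u_2 = w_2 − 1.4142·e_1 = (1.0000, 2.0000, -1.0000).
r_{22} = ‖u_2‖ = 2.4495.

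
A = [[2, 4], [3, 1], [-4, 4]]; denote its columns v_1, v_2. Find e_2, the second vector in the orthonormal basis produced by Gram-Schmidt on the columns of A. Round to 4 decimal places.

e_2 = (0.7664, 0.2676, 0.5839)

v_1 = (2, 3, -4); ‖v_1‖ = 5.3852, so e_1 = (0.3714, 0.5571, -0.7428).
e_1·v_2 = 0.3714·4 + 0.5571·1 + (-0.7428)·4 = -0.9285.
u_2 = v_2 + 0.9285·e_1 = (4.3448, 1.5172, 3.3103).
‖u_2‖ = 5.6690, so e_2 = (0.7664, 0.2676, 0.5839).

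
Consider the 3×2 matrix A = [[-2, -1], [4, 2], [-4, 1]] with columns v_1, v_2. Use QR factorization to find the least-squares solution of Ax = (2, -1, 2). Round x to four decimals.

q_1 = v_1/‖v_1‖ = (-2, 4, -4)/6.0000 = (-0.3333, 0.6667, -0.6667).
r_{12} = q_1·v_2 = 1.0000.
u_2 = v_2 − 1.0000·q_1 = (-0.6667, 1.3333, 1.6667).
‖u_2‖ = 2.2361, so q_2 = (-0.2981, 0.5963, 0.7454).
Qᵀb = (-2.6667, 0.2981).
Back-substitute: x_2 = 0.2981/2.2361 = 0.1333.
x_1 = (-2.6667 − 1.0000·0.1333)/6.0000 = -0.4667.

x = (-0.4667, 0.1333)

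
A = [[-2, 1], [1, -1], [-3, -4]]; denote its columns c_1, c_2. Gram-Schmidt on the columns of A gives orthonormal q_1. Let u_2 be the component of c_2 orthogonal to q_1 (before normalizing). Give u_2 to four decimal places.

u_2 = (2.2857, -1.6429, -2.0714)

c_1 = (-2, 1, -3); ‖c_1‖ = 3.7417, so q_1 = (-0.5345, 0.2673, -0.8018).
q_1·c_2 = (-0.5345)·1 + 0.2673·(-1) + (-0.8018)·(-4) = 2.4054.
u_2 = c_2 − 2.4054·q_1 = (2.2857, -1.6429, -2.0714).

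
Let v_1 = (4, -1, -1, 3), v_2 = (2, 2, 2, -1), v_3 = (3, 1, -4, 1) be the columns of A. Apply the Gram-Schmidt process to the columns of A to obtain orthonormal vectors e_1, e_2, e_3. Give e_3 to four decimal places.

e_1 = v_1/‖v_1‖ = (4, -1, -1, 3)/5.1962 = (0.7698, -0.1925, -0.1925, 0.5774).
r_{12} = e_1·v_2 = 0.1925.
u_2 = v_2 − 0.1925·e_1 = (1.8519, 2.0370, 2.0370, -1.1111).
‖u_2‖ = 3.6004, so e_2 = (0.5143, 0.5658, 0.5658, -0.3086).
r_{13} = e_1·v_3 = 3.4641; r_{23} = e_2·v_3 = -0.4629.
u_3 = v_3 − 3.4641·e_1 + 0.4629·e_2 = (0.5714, 1.9286, -3.0714, -1.1429).
‖u_3‖ = 3.8452, so e_3 = (0.1486, 0.5016, -0.7988, -0.2972).

e_3 = (0.1486, 0.5016, -0.7988, -0.2972)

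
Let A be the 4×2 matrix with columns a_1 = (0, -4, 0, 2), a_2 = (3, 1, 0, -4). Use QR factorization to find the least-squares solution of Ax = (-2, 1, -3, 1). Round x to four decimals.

x = (-0.4255, -0.5426)

e_1 = a_1/‖a_1‖ = (0, -4, 0, 2)/4.4721 = (0.0000, -0.8944, 0.0000, 0.4472).
r_{12} = e_1·a_2 = -2.6833.
u_2 = a_2 + 2.6833·e_1 = (3.0000, -1.4000, 0.0000, -2.8000).
‖u_2‖ = 4.3359, so e_2 = (0.6919, -0.3229, 0.0000, -0.6458).
Qᵀb = (-0.4472, -2.3525).
Back-substitute: x_2 = -2.3525/4.3359 = -0.5426.
x_1 = (-0.4472 + 2.6833·(-0.5426))/4.4721 = -0.4255.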